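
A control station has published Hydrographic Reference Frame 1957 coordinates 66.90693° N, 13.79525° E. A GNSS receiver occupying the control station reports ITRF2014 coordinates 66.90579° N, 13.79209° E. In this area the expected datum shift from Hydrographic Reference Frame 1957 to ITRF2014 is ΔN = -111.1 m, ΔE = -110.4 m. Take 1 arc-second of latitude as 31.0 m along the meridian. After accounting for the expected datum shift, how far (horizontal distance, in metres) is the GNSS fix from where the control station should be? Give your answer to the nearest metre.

Observed coordinate differences: Δφ = -0.00114°, Δλ = -0.00316°.
Converting to metres (1° lat = 111600 m, cos φ = 0.392226): observed ΔN = -127.2 m, observed ΔE = -138.3 m.
Subtracting the expected shift leaves a residual of -127.2 − (-111.1) = -16.1 m north and -138.3 − (-110.4) = -27.9 m east.
Residual distance = √((-16.1)² + (-27.9)²) = 32.2 m.

32 m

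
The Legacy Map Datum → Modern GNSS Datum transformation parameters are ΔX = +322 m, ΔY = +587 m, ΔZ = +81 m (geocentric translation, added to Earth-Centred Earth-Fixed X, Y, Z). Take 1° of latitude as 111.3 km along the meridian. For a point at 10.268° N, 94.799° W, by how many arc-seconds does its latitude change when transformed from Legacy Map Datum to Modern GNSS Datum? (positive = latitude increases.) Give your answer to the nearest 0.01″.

Δφ = 6.11″

sin φ = 0.178253, cos φ = 0.983985, sin λ = -0.996494, cos λ = -0.083660.
North component: ΔN = −sin φ cos λ·ΔX − sin φ sin λ·ΔY + cos φ·ΔZ = −(0.178253)(-0.083660)(322) − (0.178253)(-0.996494)(587) + (0.983985)(81) = 188.77 m.
1° of latitude spans 111300 m, so Δφ = 188.77 / 111300 × 3600 = 6.106″.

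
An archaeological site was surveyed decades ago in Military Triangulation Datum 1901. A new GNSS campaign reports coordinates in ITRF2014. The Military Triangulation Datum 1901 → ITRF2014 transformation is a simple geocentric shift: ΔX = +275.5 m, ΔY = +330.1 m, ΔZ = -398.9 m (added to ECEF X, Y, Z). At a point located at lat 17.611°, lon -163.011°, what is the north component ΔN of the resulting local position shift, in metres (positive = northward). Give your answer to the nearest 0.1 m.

The local north axis is (−sin φ cos λ, −sin φ sin λ, cos φ), giving ΔN = 79.716 + 29.182 − 380.205 = -271.31 m.

ΔN = -271.3 m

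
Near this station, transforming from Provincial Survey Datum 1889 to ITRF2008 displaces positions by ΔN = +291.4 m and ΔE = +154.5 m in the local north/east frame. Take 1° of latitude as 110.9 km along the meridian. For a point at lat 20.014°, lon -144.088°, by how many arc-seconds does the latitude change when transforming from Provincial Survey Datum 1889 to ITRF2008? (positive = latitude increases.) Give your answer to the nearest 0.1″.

1° of latitude = 110.9 km, so Δφ = 291.4 / 110900 = 0.0026276° = 9.459″.

Δφ = 9.5″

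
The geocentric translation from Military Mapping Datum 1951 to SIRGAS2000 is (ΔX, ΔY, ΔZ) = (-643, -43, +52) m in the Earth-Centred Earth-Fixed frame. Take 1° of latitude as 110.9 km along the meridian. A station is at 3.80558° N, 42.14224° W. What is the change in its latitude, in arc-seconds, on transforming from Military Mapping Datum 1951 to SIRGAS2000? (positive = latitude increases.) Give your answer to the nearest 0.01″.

Δφ = 2.65″

sin φ = 0.066371, cos φ = 0.997795, sin λ = -0.670973, cos λ = 0.741481.
North component: ΔN = −sin φ cos λ·ΔX − sin φ sin λ·ΔY + cos φ·ΔZ = −(0.066371)(0.741481)(-643) − (0.066371)(-0.670973)(-43) + (0.997795)(52) = 81.61 m.
1° of latitude spans 110900 m, so Δφ = 81.61 / 110900 × 3600 = 2.649″.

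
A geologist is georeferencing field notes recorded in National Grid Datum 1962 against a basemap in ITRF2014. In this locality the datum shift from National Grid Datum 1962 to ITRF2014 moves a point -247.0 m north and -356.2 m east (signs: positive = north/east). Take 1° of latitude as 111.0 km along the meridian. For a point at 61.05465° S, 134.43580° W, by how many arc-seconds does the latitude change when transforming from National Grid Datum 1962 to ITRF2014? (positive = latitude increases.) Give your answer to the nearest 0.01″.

1° of latitude = 111.0 km, so Δφ = -247.0 / 111000 = -0.0022252° = -8.011″.

Δφ = -8.01″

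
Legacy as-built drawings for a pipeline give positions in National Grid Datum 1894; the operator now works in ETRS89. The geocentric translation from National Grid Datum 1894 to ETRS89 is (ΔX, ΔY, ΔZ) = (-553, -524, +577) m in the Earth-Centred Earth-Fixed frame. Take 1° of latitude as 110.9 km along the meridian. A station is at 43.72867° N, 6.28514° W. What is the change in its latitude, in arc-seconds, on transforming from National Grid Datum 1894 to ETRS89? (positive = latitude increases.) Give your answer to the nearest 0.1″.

Δφ = 24.6″

sin φ = 0.691244, cos φ = 0.722621, sin λ = -0.109477, cos λ = 0.993989.
North component: ΔN = −sin φ cos λ·ΔX − sin φ sin λ·ΔY + cos φ·ΔZ = −(0.691244)(0.993989)(-553) − (0.691244)(-0.109477)(-524) + (0.722621)(577) = 757.26 m.
1° of latitude spans 110900 m, so Δφ = 757.26 / 110900 × 3600 = 24.582″.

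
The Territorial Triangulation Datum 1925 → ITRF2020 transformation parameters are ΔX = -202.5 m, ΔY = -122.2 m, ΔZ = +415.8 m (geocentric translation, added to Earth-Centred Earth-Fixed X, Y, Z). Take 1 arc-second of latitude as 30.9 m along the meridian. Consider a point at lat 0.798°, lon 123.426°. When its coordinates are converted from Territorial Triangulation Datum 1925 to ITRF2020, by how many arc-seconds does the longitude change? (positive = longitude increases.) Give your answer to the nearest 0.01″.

sin φ = 0.013927, cos φ = 0.999903, sin λ = 0.834598, cos λ = -0.550860.
East component: ΔE = −sin λ·ΔX + cos λ·ΔY = −(0.834598)(-202.5) + (-0.550860)(-122.2) = 236.32 m.
1° of latitude spans 3600 × 30.90 = 111240 m; at latitude φ, 1° of longitude spans that × cos φ = 111229.2 m, so Δλ = 236.32 / 111229.2 × 3600 = 7.649″.

Δλ = 7.65″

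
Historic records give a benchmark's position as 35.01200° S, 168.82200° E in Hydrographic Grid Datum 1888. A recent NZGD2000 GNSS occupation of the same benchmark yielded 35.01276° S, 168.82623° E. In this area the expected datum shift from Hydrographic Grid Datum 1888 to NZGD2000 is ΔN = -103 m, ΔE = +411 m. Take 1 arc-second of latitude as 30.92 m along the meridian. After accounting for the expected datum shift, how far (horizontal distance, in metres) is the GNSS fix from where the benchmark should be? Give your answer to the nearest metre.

31 m

Observed coordinate differences: Δφ = -0.00076°, Δλ = +0.00423°.
Converting to metres (1° lat = 111312 m, cos φ = 0.819032): observed ΔN = -84.6 m, observed ΔE = 385.6 m.
Subtracting the expected shift leaves a residual of -84.6 − (-103) = 18.4 m north and 385.6 − (411) = -25.4 m east.
Residual distance = √(18.4² + (-25.4)²) = 31.3 m.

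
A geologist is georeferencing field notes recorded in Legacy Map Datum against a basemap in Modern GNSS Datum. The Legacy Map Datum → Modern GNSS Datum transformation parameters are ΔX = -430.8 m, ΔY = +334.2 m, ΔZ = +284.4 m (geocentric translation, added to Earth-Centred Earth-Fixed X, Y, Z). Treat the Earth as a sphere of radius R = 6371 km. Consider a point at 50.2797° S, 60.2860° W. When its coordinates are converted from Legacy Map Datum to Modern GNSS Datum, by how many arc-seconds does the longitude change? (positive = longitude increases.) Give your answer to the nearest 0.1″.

Δλ = -10.6″

sin φ = -0.769173, cos φ = 0.639040, sin λ = -0.868510, cos λ = 0.495671.
East component: ΔE = −sin λ·ΔX + cos λ·ΔY = −(-0.868510)(-430.8) + (0.495671)(334.2) = -208.50 m.
1° of latitude spans πR/180 = 111195 m; at latitude φ, 1° of longitude spans that × cos φ = 71058.0 m, so Δλ = -208.50 / 71058.0 × 3600 = -10.563″.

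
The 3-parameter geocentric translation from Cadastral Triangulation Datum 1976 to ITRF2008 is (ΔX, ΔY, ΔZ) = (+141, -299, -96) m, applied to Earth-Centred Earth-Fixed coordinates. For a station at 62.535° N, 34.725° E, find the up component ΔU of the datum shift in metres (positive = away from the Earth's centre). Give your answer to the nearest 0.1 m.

ΔU = -110.3 m

The local up (radial) axis is (cos φ cos λ, cos φ sin λ, sin φ), giving ΔU = 53.448 − 78.554 − 85.180 = -110.29 m.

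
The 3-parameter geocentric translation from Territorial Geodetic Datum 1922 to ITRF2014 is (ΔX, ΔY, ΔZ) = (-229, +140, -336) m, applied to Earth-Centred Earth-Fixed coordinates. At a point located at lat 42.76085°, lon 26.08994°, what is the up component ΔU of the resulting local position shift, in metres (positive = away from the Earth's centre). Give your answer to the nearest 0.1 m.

ΔU = -333.9 m

The local up (radial) axis is (cos φ cos λ, cos φ sin λ, sin φ), giving ΔU = -150.999 + 45.204 − 228.124 = -333.92 m.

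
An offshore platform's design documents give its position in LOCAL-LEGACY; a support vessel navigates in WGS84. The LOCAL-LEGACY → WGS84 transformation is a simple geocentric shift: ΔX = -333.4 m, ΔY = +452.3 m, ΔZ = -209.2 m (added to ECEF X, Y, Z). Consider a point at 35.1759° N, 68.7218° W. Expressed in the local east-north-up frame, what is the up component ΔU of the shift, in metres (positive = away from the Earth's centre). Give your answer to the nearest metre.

ΔU = -564 m

At φ = 35.1759°, λ = -68.7218°: sin φ = 0.576089, cos φ = 0.817387, sin λ = -0.931829, cos λ = 0.362897.
ΔU = cos φ cos λ·ΔX + cos φ sin λ·ΔY + sin φ·ΔZ = (0.817387)(0.362897)(-333.4) + (0.817387)(-0.931829)(452.3) + (0.576089)(-209.2) = -563.91 m.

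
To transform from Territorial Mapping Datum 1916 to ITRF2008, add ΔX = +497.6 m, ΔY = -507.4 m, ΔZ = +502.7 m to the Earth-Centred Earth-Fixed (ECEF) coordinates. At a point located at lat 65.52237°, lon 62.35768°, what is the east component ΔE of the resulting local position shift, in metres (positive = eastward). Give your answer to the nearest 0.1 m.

The local east axis at (φ, λ) is (−sin λ, cos λ, 0), so ΔE = −sin(62.35768°)·497.6 + cos(62.35768°)·(-507.4) = -676.21 m.

ΔE = -676.2 m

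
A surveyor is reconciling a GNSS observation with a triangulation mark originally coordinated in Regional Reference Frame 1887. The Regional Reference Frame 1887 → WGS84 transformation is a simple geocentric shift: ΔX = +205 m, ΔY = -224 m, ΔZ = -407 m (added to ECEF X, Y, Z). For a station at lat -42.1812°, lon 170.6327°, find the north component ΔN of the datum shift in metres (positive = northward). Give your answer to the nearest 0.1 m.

ΔN = -461.9 m

At φ = -42.1812°, λ = 170.6327°: sin φ = -0.671477, cos φ = 0.741025, sin λ = 0.162763, cos λ = -0.986665.
ΔN = −sin φ cos λ·ΔX − sin φ sin λ·ΔY + cos φ·ΔZ = −(-0.671477)(-0.986665)(205) − (-0.671477)(0.162763)(-224) + (0.741025)(-407) = -461.90 m.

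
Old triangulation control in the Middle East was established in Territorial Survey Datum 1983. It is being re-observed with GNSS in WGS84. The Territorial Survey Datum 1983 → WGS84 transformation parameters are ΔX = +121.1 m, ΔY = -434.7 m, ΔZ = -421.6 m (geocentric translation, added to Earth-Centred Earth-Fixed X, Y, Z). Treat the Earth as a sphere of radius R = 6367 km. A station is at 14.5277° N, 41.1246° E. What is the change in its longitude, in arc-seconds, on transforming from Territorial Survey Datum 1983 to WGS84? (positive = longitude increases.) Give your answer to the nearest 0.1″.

sin φ = 0.250848, cos φ = 0.968026, sin λ = 0.657699, cos λ = 0.753281.
East component: ΔE = −sin λ·ΔX + cos λ·ΔY = −(0.657699)(121.1) + (0.753281)(-434.7) = -407.10 m.
1° of latitude spans πR/180 = 111125 m; at latitude φ, 1° of longitude spans that × cos φ = 107572.1 m, so Δλ = -407.10 / 107572.1 × 3600 = -13.624″.

Δλ = -13.6″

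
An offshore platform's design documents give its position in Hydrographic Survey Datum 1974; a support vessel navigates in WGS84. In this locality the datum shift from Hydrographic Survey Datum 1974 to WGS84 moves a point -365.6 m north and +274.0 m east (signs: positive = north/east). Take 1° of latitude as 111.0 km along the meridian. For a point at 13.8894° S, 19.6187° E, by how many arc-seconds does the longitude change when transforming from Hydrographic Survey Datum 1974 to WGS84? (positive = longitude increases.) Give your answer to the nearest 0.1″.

At latitude -13.8894°, cos φ = 0.970761.
1° of longitude at this latitude = 111.0 × cos φ = 107.75 km, so Δλ = 274.0 / 107754.5 = 0.0025428° = 9.154″.

Δλ = 9.2″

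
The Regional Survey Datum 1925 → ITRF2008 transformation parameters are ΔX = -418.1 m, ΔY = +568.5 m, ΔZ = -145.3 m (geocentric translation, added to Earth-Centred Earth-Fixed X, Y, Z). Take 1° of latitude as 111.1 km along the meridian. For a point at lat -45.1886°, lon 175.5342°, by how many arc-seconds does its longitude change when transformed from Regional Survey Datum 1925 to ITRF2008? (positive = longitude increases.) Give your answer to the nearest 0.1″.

Δλ = -24.6″

sin φ = -0.709431, cos φ = 0.704775, sin λ = 0.077864, cos λ = -0.996964.
East component: ΔE = −sin λ·ΔX + cos λ·ΔY = −(0.077864)(-418.1) + (-0.996964)(568.5) = -534.22 m.
1° of latitude spans 111100 m; at latitude φ, 1° of longitude spans that × cos φ = 78300.5 m, so Δλ = -534.22 / 78300.5 × 3600 = -24.562″.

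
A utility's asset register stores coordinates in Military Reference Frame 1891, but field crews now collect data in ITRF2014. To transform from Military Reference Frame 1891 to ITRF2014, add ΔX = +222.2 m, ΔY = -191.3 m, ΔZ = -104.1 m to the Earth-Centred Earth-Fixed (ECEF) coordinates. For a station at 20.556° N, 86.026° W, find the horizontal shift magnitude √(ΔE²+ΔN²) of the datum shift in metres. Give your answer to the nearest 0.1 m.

The local east axis at (φ, λ) is (−sin λ, cos λ, 0), so ΔE = −sin(-86.026°)·222.2 + cos(-86.026°)·(-191.3) = 208.41 m.
The local north axis is (−sin φ cos λ, −sin φ sin λ, cos φ), giving ΔN = -5.407 − 67.008 − 97.472 = -169.89 m.
Horizontal magnitude = √(ΔE² + ΔN²) = √(208.41² + (-169.89)²) = 268.88 m.

268.9 m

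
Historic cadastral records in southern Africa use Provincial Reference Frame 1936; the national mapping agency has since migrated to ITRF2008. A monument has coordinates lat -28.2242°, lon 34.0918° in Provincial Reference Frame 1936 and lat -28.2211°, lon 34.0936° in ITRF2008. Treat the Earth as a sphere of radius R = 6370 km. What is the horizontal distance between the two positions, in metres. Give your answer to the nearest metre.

387 m

Δφ = -28.2211° − -28.2242° = +0.0031°; Δλ = 34.0936° − 34.0918° = +0.0018°.
1° along a meridian = πR/180 = 111177 m.
ΔN = Δφ × 111177 = 344.7 m; ΔE = Δλ × 111177 × cos(-28.2242°) = +0.0018 × 111177 × 0.881104 = 176.3 m.
Distance = √(ΔE² + ΔN²) = √(176.3² + 344.7²) = 387.1 m.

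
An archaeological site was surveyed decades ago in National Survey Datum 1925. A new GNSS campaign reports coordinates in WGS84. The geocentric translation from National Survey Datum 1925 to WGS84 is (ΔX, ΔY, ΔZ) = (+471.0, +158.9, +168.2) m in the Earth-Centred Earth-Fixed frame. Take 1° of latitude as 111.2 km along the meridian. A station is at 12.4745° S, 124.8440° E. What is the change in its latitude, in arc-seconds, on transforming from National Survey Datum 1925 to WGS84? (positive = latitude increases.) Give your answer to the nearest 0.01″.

Δφ = 4.35″

sin φ = -0.216005, cos φ = 0.976392, sin λ = 0.820711, cos λ = -0.571344.
North component: ΔN = −sin φ cos λ·ΔX − sin φ sin λ·ΔY + cos φ·ΔZ = −(-0.216005)(-0.571344)(471.0) − (-0.216005)(0.820711)(158.9) + (0.976392)(168.2) = 134.27 m.
1° of latitude spans 111200 m, so Δφ = 134.27 / 111200 × 3600 = 4.347″.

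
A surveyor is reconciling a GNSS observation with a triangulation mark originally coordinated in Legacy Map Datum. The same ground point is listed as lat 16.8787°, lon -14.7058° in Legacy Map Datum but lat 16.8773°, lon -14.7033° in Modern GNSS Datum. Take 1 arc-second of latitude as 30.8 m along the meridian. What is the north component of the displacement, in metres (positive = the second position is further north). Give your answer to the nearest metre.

ΔN = -155 m

Δφ = 16.8773° − 16.8787° = -0.0014°; Δλ = -14.7033° − -14.7058° = +0.0025°.
1° of latitude = 3600 × 30.80 = 110880 m.
ΔN = Δφ × 110880 = -155.2 m; ΔE = Δλ × 110880 × cos(16.8787°) = +0.0025 × 110880 × 0.956922 = 265.3 m.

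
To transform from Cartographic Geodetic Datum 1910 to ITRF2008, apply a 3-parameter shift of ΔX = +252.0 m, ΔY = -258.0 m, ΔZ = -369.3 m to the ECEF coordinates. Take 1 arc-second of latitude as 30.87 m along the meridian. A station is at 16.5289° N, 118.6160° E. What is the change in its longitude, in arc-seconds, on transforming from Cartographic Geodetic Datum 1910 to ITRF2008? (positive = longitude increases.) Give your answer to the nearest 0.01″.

sin φ = 0.284499, cos φ = 0.958676, sin λ = 0.877849, cos λ = -0.478937.
East component: ΔE = −sin λ·ΔX + cos λ·ΔY = −(0.877849)(252.0) + (-0.478937)(-258.0) = -97.65 m.
1° of latitude spans 3600 × 30.87 = 111132 m; at latitude φ, 1° of longitude spans that × cos φ = 106539.6 m, so Δλ = -97.65 / 106539.6 × 3600 = -3.300″.

Δλ = -3.30″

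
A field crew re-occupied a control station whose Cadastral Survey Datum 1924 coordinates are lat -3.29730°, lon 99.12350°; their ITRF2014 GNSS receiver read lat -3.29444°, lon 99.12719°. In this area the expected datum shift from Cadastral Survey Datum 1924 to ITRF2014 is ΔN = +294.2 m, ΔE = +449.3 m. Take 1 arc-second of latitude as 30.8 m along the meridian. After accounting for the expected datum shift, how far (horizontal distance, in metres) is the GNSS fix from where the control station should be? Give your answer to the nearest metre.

47 m

Observed coordinate differences: Δφ = +0.00286°, Δλ = +0.00369°.
Converting to metres (1° lat = 110880 m, cos φ = 0.998345): observed ΔN = 317.1 m, observed ΔE = 408.5 m.
Subtracting the expected shift leaves a residual of 317.1 − (294.2) = 22.9 m north and 408.5 − (449.3) = -40.8 m east.
Residual distance = √(22.9² + (-40.8)²) = 46.8 m.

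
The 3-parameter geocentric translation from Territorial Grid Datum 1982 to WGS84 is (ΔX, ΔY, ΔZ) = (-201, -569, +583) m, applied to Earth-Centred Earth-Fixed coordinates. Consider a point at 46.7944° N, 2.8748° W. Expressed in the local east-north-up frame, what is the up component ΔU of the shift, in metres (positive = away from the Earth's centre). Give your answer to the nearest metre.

At φ = 46.7944°, λ = -2.8748°: sin φ = 0.728902, cos φ = 0.684618, sin λ = -0.050154, cos λ = 0.998742.
ΔU = cos φ cos λ·ΔX + cos φ sin λ·ΔY + sin φ·ΔZ = (0.684618)(0.998742)(-201) + (0.684618)(-0.050154)(-569) + (0.728902)(583) = 307.05 m.

ΔU = 307 m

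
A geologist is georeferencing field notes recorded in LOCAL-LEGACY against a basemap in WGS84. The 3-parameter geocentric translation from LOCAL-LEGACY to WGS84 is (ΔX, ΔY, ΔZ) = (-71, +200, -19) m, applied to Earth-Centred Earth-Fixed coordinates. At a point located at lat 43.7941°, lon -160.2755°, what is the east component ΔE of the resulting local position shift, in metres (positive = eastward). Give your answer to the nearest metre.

At φ = 43.7941°, λ = -160.2755°: sin φ = 0.692069, cos φ = 0.721831, sin λ = -0.337498, cos λ = -0.941326.
ΔE = −sin λ·ΔX + cos λ·ΔY = −(-0.337498)·(-71) + (-0.941326)·(200) = -212.23 m.

ΔE = -212 m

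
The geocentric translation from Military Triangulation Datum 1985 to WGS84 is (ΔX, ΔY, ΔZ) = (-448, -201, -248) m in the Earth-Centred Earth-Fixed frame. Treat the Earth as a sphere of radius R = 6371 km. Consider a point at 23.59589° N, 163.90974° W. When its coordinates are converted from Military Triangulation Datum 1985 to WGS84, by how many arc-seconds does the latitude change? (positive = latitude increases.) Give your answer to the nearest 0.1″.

sin φ = 0.400283, cos φ = 0.916391, sin λ = -0.277151, cos λ = -0.960826.
North component: ΔN = −sin φ cos λ·ΔX − sin φ sin λ·ΔY + cos φ·ΔZ = −(0.400283)(-0.960826)(-448) − (0.400283)(-0.277151)(-201) + (0.916391)(-248) = -421.87 m.
1° of latitude spans πR/180 = 111195 m, so Δφ = -421.87 / 111195 × 3600 = -13.658″.

Δφ = -13.7″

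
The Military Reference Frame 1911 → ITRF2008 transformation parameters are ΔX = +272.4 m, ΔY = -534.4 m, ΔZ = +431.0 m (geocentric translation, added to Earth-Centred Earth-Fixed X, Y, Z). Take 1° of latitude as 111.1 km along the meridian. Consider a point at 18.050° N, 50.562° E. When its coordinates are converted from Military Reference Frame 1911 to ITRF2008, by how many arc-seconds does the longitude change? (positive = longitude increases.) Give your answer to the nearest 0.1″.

sin φ = 0.309847, cos φ = 0.950786, sin λ = 0.772312, cos λ = 0.635243.
East component: ΔE = −sin λ·ΔX + cos λ·ΔY = −(0.772312)(272.4) + (0.635243)(-534.4) = -549.85 m.
1° of latitude spans 111100 m; at latitude φ, 1° of longitude spans that × cos φ = 105632.4 m, so Δλ = -549.85 / 105632.4 × 3600 = -18.739″.

Δλ = -18.7″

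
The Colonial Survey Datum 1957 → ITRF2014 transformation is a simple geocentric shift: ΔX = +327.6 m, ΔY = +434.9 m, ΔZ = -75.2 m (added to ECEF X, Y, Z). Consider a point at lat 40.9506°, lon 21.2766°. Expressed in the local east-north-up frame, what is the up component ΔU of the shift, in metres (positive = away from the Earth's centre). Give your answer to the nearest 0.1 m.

ΔU = 300.5 m

At φ = 40.9506°, λ = 21.2766°: sin φ = 0.655408, cos φ = 0.755275, sin λ = 0.362871, cos λ = 0.931840.
ΔU = cos φ cos λ·ΔX + cos φ sin λ·ΔY + sin φ·ΔZ = (0.755275)(0.931840)(327.6) + (0.755275)(0.362871)(434.9) + (0.655408)(-75.2) = 300.47 m.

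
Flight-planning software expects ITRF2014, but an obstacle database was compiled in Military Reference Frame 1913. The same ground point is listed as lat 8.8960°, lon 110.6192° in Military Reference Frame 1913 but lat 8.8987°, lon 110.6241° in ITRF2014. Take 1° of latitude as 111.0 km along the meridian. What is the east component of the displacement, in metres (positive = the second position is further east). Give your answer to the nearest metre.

ΔE = 537 m

Δφ = 8.8987° − 8.8960° = +0.0027°; Δλ = 110.6241° − 110.6192° = +0.0049°.
ΔN = Δφ × 111000 = 299.7 m; ΔE = Δλ × 111000 × cos(8.8960°) = +0.0049 × 111000 × 0.987971 = 537.4 m.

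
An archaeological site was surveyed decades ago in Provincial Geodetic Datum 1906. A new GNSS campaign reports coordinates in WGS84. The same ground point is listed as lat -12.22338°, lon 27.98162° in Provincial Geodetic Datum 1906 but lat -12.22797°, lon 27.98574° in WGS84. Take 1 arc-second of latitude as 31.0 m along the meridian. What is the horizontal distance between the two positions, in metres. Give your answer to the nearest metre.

Δφ = -12.22797° − -12.22338° = -0.00459°; Δλ = 27.98574° − 27.98162° = +0.00412°.
1° of latitude = 3600 × 31.00 = 111600 m.
ΔN = Δφ × 111600 = -512.2 m; ΔE = Δλ × 111600 × cos(-12.22338°) = +0.00412 × 111600 × 0.977330 = 449.4 m.
Distance = √(ΔE² + ΔN²) = √(449.4² + (-512.2)²) = 681.4 m.

681 m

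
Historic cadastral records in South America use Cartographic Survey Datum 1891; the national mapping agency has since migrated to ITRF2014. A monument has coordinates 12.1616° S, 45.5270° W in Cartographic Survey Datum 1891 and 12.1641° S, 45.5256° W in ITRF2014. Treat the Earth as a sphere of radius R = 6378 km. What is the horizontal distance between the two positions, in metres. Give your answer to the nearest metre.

317 m

Δφ = -12.1641° − -12.1616° = -0.0025°; Δλ = -45.5256° − -45.5270° = +0.0014°.
1° along a meridian = πR/180 = 111317 m.
ΔN = Δφ × 111317 = -278.3 m; ΔE = Δλ × 111317 × cos(-12.1616°) = +0.0014 × 111317 × 0.977557 = 152.3 m.
Distance = √(ΔE² + ΔN²) = √(152.3² + (-278.3)²) = 317.3 m.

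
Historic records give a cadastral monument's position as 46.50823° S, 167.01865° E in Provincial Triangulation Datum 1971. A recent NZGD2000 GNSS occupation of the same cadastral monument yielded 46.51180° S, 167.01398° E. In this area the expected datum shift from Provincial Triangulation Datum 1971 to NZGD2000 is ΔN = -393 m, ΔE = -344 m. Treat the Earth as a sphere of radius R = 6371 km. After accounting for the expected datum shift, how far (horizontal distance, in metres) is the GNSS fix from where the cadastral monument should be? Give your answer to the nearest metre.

Observed coordinate differences: Δφ = -0.00357°, Δλ = -0.00467°.
Converting to metres (1° lat = 111195 m, cos φ = 0.688250): observed ΔN = -397.0 m, observed ΔE = -357.4 m.
Subtracting the expected shift leaves a residual of -397.0 − (-393) = -4.0 m north and -357.4 − (-344) = -13.4 m east.
Residual distance = √((-4.0)² + (-13.4)²) = 14.0 m.

14 m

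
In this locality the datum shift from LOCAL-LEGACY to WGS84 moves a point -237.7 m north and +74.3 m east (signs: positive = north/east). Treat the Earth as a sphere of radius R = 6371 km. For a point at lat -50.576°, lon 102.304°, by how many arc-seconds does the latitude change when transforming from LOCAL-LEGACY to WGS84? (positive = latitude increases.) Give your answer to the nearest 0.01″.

On a sphere of radius R, 1 rad of latitude = R, so Δφ = ΔN / R = -237.7 / 6371000 = -3.7310e-05 rad = -7.696″.

Δφ = -7.70″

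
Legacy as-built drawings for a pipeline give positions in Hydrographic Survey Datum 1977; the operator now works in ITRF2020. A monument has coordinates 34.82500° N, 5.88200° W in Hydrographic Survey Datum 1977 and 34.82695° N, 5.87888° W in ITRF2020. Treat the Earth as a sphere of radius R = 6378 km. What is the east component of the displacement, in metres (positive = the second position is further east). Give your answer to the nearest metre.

Δφ = 34.82695° − 34.82500° = +0.00195°; Δλ = -5.87888° − -5.88200° = +0.00312°.
1° along a meridian = πR/180 = 111317 m.
ΔN = Δφ × 111317 = 217.1 m; ΔE = Δλ × 111317 × cos(34.82500°) = +0.00312 × 111317 × 0.820900 = 285.1 m.

ΔE = 285 m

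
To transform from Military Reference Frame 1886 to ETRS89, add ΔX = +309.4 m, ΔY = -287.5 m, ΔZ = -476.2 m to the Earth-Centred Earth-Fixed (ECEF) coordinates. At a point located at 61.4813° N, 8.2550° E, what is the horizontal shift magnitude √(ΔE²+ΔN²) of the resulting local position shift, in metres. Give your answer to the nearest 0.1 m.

At φ = 61.4813°, λ = 8.2550°: sin φ = 0.878661, cos φ = 0.477446, sin λ = 0.143579, cos λ = 0.989639.
ΔE = −sin λ·ΔX + cos λ·ΔY = −(0.143579)·(309.4) + (0.989639)·(-287.5) = -328.94 m.
ΔN = −sin φ cos λ·ΔX − sin φ sin λ·ΔY + cos φ·ΔZ = −(0.878661)(0.989639)(309.4) − (0.878661)(0.143579)(-287.5) + (0.477446)(-476.2) = -460.13 m.
Horizontal magnitude = √(ΔE² + ΔN²) = √((-328.94)² + (-460.13)²) = 565.62 m.

565.6 m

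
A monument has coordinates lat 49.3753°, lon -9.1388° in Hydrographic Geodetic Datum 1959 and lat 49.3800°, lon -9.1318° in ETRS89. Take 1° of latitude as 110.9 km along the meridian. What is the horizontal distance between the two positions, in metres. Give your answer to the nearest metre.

Δφ = 49.3800° − 49.3753° = +0.0047°; Δλ = -9.1318° − -9.1388° = +0.0070°.
ΔN = Δφ × 110900 = 521.2 m; ΔE = Δλ × 110900 × cos(49.3753°) = +0.0070 × 110900 × 0.651101 = 505.5 m.
Distance = √(ΔE² + ΔN²) = √(505.5² + 521.2²) = 726.1 m.

726 m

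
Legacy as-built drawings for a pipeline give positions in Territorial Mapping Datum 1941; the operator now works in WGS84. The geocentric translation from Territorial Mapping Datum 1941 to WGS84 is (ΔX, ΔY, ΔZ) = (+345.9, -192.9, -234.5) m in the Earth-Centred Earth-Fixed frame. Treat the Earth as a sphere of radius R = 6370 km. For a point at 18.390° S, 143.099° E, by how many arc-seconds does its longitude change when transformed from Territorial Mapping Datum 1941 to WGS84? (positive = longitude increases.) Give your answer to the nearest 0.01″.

sin φ = -0.315483, cos φ = 0.948931, sin λ = 0.600434, cos λ = -0.799674.
East component: ΔE = −sin λ·ΔX + cos λ·ΔY = −(0.600434)(345.9) + (-0.799674)(-192.9) = -53.43 m.
1° of latitude spans πR/180 = 111177 m; at latitude φ, 1° of longitude spans that × cos φ = 105499.8 m, so Δλ = -53.43 / 105499.8 × 3600 = -1.823″.

Δλ = -1.82″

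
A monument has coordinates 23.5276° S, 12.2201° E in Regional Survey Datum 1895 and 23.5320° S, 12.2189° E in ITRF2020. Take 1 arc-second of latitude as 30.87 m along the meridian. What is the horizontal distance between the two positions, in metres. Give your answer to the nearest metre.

Δφ = -23.5320° − -23.5276° = -0.0044°; Δλ = 12.2189° − 12.2201° = -0.0012°.
1° of latitude = 3600 × 30.87 = 111132 m.
ΔN = Δφ × 111132 = -489.0 m; ΔE = Δλ × 111132 × cos(-23.5276°) = -0.0012 × 111132 × 0.916868 = -122.3 m.
Distance = √(ΔE² + ΔN²) = √((-122.3)² + (-489.0)²) = 504.0 m.

504 m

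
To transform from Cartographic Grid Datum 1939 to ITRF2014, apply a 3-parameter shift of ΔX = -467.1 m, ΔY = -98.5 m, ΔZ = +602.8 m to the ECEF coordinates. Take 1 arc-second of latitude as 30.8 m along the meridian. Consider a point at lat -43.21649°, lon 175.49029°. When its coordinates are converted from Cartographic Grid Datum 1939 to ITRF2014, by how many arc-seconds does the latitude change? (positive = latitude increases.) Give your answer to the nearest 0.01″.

Δφ = 24.44″

sin φ = -0.684757, cos φ = 0.728772, sin λ = 0.078628, cos λ = -0.996904.
North component: ΔN = −sin φ cos λ·ΔX − sin φ sin λ·ΔY + cos φ·ΔZ = −(-0.684757)(-0.996904)(-467.1) − (-0.684757)(0.078628)(-98.5) + (0.728772)(602.8) = 752.86 m.
1° of latitude spans 3600 × 30.80 = 110880 m, so Δφ = 752.86 / 110880 × 3600 = 24.444″.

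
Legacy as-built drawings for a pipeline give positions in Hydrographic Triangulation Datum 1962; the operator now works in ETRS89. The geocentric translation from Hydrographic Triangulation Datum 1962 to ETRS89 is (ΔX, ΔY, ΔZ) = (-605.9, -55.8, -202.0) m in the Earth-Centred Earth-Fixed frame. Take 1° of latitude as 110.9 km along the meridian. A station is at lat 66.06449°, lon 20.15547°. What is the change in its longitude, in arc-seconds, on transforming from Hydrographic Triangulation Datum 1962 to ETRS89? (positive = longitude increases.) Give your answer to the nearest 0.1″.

sin φ = 0.914003, cos φ = 0.405708, sin λ = 0.344569, cos λ = 0.938761.
East component: ΔE = −sin λ·ΔX + cos λ·ΔY = −(0.344569)(-605.9) + (0.938761)(-55.8) = 156.39 m.
1° of latitude spans 110900 m; at latitude φ, 1° of longitude spans that × cos φ = 44993.0 m, so Δλ = 156.39 / 44993.0 × 3600 = 12.513″.

Δλ = 12.5″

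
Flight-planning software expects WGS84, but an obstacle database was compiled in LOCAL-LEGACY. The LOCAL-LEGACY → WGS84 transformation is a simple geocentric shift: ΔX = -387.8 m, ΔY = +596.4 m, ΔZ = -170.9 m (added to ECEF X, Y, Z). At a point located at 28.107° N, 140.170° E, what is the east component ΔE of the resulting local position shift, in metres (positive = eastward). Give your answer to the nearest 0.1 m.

ΔE = -209.6 m

The local east axis at (φ, λ) is (−sin λ, cos λ, 0), so ΔE = −sin(140.170°)·(-387.8) + cos(140.170°)·596.4 = -209.61 m.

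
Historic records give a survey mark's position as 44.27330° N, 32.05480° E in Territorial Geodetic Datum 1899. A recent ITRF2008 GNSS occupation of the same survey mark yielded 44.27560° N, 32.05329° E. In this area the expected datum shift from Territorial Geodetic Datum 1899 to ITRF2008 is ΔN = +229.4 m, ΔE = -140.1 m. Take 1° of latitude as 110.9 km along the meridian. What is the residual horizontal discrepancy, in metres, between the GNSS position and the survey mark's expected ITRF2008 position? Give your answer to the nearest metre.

33 m

Observed coordinate differences: Δφ = +0.00230°, Δλ = -0.00151°.
Converting to metres (1° lat = 110900 m, cos φ = 0.716018): observed ΔN = 255.1 m, observed ΔE = -119.9 m.
Subtracting the expected shift leaves a residual of 255.1 − (229.4) = 25.7 m north and -119.9 − (-140.1) = 20.2 m east.
Residual distance = √(25.7² + 20.2²) = 32.7 m.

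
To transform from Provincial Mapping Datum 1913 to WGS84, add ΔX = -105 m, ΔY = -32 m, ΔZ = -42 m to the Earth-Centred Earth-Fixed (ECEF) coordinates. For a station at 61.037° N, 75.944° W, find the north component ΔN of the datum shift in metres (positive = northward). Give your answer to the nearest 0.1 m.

The local north axis is (−sin φ cos λ, −sin φ sin λ, cos φ), giving ΔN = 22.312 − 27.160 − 20.338 = -25.19 m.

ΔN = -25.2 m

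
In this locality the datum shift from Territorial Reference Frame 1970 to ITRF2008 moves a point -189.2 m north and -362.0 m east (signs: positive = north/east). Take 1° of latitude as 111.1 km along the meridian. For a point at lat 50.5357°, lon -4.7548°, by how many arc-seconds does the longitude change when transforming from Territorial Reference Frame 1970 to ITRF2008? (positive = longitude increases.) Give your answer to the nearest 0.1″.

At latitude 50.5357°, cos φ = 0.635597.
1° of longitude at this latitude = 111.1 × cos φ = 70.61 km, so Δλ = -362.0 / 70614.9 = -0.0051264° = -18.455″.

Δλ = -18.5″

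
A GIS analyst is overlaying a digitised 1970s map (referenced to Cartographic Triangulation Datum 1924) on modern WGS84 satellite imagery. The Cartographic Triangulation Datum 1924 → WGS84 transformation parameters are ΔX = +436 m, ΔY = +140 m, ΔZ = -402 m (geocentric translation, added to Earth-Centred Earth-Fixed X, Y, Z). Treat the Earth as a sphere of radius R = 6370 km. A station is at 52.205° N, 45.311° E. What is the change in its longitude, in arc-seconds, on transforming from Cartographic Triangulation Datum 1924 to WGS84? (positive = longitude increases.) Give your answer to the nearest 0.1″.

sin φ = 0.790208, cos φ = 0.612838, sin λ = 0.710935, cos λ = 0.703258.
East component: ΔE = −sin λ·ΔX + cos λ·ΔY = −(0.710935)(436) + (0.703258)(140) = -211.51 m.
1° of latitude spans πR/180 = 111177 m; at latitude φ, 1° of longitude spans that × cos φ = 68133.8 m, so Δλ = -211.51 / 68133.8 × 3600 = -11.176″.

Δλ = -11.2″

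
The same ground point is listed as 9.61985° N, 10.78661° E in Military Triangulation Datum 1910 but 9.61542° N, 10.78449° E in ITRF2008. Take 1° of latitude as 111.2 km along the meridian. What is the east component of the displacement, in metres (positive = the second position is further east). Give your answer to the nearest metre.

Δφ = 9.61542° − 9.61985° = -0.00443°; Δλ = 10.78449° − 10.78661° = -0.00212°.
ΔN = Δφ × 111200 = -492.6 m; ΔE = Δλ × 111200 × cos(9.61985°) = -0.00212 × 111200 × 0.985938 = -232.4 m.

ΔE = -232 m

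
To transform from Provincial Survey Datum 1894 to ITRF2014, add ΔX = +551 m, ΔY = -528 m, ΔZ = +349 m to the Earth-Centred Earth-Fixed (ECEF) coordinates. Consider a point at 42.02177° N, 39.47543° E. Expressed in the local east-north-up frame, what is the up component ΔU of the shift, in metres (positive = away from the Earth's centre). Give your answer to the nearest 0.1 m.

At φ = 42.02177°, λ = 39.47543°: sin φ = 0.669413, cos φ = 0.742891, sin λ = 0.635747, cos λ = 0.771897.
ΔU = cos φ cos λ·ΔX + cos φ sin λ·ΔY + sin φ·ΔZ = (0.742891)(0.771897)(551) + (0.742891)(0.635747)(-528) + (0.669413)(349) = 300.22 m.

ΔU = 300.2 m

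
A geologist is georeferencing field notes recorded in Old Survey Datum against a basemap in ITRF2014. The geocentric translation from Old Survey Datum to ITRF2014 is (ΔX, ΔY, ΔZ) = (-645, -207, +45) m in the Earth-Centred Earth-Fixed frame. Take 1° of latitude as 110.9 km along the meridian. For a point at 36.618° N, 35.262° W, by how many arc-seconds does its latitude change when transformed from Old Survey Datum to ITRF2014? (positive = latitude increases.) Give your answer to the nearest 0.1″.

sin φ = 0.596477, cos φ = 0.802630, sin λ = -0.577316, cos λ = 0.816521.
North component: ΔN = −sin φ cos λ·ΔX − sin φ sin λ·ΔY + cos φ·ΔZ = −(0.596477)(0.816521)(-645) − (0.596477)(-0.577316)(-207) + (0.802630)(45) = 278.97 m.
1° of latitude spans 110900 m, so Δφ = 278.97 / 110900 × 3600 = 9.056″.

Δφ = 9.1″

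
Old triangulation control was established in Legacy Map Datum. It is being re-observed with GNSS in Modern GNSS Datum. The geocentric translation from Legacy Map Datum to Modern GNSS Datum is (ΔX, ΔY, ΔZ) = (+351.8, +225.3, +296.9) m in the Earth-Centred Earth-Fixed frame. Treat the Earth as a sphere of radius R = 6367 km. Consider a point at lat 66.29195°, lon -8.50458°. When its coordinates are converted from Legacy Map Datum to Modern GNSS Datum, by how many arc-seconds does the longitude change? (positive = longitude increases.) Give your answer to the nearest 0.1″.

Δλ = 22.1″

sin φ = 0.915606, cos φ = 0.402076, sin λ = -0.147888, cos λ = 0.989004.
East component: ΔE = −sin λ·ΔX + cos λ·ΔY = −(-0.147888)(351.8) + (0.989004)(225.3) = 274.85 m.
1° of latitude spans πR/180 = 111125 m; at latitude φ, 1° of longitude spans that × cos φ = 44680.8 m, so Δλ = 274.85 / 44680.8 × 3600 = 22.145″.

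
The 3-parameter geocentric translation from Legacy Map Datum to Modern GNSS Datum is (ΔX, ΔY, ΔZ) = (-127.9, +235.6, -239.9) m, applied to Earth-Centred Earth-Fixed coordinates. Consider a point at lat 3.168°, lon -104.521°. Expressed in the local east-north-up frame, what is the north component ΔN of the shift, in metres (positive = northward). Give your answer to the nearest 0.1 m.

ΔN = -228.7 m

At φ = 3.168°, λ = -104.521°: sin φ = 0.055264, cos φ = 0.998472, sin λ = -0.968056, cos λ = -0.250735.
ΔN = −sin φ cos λ·ΔX − sin φ sin λ·ΔY + cos φ·ΔZ = −(0.055264)(-0.250735)(-127.9) − (0.055264)(-0.968056)(235.6) + (0.998472)(-239.9) = -228.70 m.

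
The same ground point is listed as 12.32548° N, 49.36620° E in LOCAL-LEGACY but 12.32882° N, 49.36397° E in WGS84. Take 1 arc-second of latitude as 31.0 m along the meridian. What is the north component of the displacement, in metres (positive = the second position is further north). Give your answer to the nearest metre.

Δφ = 12.32882° − 12.32548° = +0.00334°; Δλ = 49.36397° − 49.36620° = -0.00223°.
1° of latitude = 3600 × 31.00 = 111600 m.
ΔN = Δφ × 111600 = 372.7 m; ΔE = Δλ × 111600 × cos(12.32548°) = -0.00223 × 111600 × 0.976951 = -243.1 m.

ΔN = 373 m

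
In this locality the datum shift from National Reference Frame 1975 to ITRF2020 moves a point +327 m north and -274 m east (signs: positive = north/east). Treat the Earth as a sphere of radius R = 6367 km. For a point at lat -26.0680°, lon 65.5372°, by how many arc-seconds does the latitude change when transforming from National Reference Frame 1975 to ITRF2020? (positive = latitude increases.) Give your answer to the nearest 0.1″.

On a sphere of radius R, 1 rad of latitude = R, so Δφ = ΔN / R = 327.0 / 6367000 = 5.1359e-05 rad = 10.593″.

Δφ = 10.6″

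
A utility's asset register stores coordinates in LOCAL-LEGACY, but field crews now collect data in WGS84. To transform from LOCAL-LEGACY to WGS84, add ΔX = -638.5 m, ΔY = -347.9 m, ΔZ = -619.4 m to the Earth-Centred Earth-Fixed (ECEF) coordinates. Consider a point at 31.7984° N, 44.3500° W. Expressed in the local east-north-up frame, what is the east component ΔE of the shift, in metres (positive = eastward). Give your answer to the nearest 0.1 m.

ΔE = -695.1 m

At φ = 31.7984°, λ = -44.3500°: sin φ = 0.526932, cos φ = 0.849907, sin λ = -0.699040, cos λ = 0.715083.
ΔE = −sin λ·ΔX + cos λ·ΔY = −(-0.699040)·(-638.5) + (0.715083)·(-347.9) = -695.11 m.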